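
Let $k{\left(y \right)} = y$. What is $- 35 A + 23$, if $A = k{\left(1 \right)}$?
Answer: $-12$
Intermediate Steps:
$A = 1$
$- 35 A + 23 = \left(-35\right) 1 + 23 = -35 + 23 = -12$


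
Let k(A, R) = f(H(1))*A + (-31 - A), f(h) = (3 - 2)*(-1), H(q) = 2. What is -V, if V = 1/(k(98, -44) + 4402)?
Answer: -1/4175 ≈ -0.00023952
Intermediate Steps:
f(h) = -1 (f(h) = 1*(-1) = -1)
k(A, R) = -31 - 2*A (k(A, R) = -A + (-31 - A) = -31 - 2*A)
V = 1/4175 (V = 1/((-31 - 2*98) + 4402) = 1/((-31 - 196) + 4402) = 1/(-227 + 4402) = 1/4175 ≈ 0.00023952)
-V = -1*1/4175 = -1/4175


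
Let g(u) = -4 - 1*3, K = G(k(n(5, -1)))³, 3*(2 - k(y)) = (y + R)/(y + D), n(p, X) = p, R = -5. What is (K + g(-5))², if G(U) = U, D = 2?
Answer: 1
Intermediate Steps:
k(y) = 2 - (-5 + y)/(3*(2 + y)) (k(y) = 2 - (y - 5)/(3*(y + 2)) = 2 - (-5 + y)/(3*(2 + y)))
K = 8 (K = ((17 + 5*5)/(3*(2 + 5)))³ = ((⅓)*(17 + 25)/7)³ = ((⅓)*(⅐)*42)³ = 2³ = 8)
g(u) = -7 (g(u) = -4 - 3 = -7)
(K + g(-5))² = (8 - 7)² = 1² = 1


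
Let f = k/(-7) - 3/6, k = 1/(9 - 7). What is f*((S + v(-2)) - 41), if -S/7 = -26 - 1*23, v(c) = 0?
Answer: -1208/7 ≈ -172.57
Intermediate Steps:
k = ½ (k = 1/2 = ½ ≈ 0.50000)
S = 343 (S = -7*(-26 - 1*23) = -7*(-26 - 23) = -7*(-49) = 343)
f = -4/7 (f = (½)/(-7) - 3/6 = (½)*(-⅐) - 3*⅙ = -1/14 - ½ = -4/7 ≈ -0.57143)
f*((S + v(-2)) - 41) = -4*((343 + 0) - 41)/7 = -4*(343 - 41)/7 = -4/7*302 = -1208/7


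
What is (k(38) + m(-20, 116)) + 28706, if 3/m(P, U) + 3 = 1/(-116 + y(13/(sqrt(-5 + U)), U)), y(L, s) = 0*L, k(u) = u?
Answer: 10031308/349 ≈ 28743.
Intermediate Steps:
y(L, s) = 0
m(P, U) = -348/349 (m(P, U) = 3/(-3 + 1/(-116 + 0)) = 3/(-3 + 1/(-116)) = 3/(-3 - 1/116) = 3/(-349/116) = 3*(-116/349) = -348/349)
(k(38) + m(-20, 116)) + 28706 = (38 - 348/349) + 28706 = 12914/349 + 28706 = 10031308/349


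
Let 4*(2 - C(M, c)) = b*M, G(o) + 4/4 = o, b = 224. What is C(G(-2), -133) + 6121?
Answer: 6291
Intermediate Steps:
G(o) = -1 + o
C(M, c) = 2 - 56*M
C(G(-2), -133) + 6121 = (2 - 56*(-1 - 2)) + 6121 = (2 - 56*(-3)) + 6121 = (2 + 168) + 6121 = 170 + 6121 = 6291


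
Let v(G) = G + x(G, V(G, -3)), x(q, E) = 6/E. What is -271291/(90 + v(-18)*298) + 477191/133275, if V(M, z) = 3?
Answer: 38388607523/623460450 ≈ 61.573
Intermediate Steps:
v(G) = 2 + G (v(G) = G + 6/3 = G + 6*(⅓) = G + 2 = 2 + G)
-271291/(90 + v(-18)*298) + 477191/133275 = -271291/(90 + (2 - 18)*298) + 477191/133275 = -271291/(90 - 16*298) + 477191*(1/133275) = -271291/(90 - 4768) + 477191/133275 = -271291/(-4678) + 477191/133275 = -271291*(-1/4678) + 477191/133275 = 271291/4678 + 477191/133275 = 38388607523/623460450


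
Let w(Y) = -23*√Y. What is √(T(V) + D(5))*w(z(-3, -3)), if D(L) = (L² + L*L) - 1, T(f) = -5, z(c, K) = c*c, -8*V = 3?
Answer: -138*√11 ≈ -457.69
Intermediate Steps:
V = -3/8 (V = -⅛*3 = -3/8 ≈ -0.37500)
z(c, K) = c²
D(L) = -1 + 2*L² (D(L) = (L² + L²) - 1 = 2*L² - 1 = -1 + 2*L²)
√(T(V) + D(5))*w(z(-3, -3)) = √(-5 + (-1 + 2*5²))*(-23*√((-3)²)) = √(-5 + (-1 + 2*25))*(-23*√9) = √(-5 + (-1 + 50))*(-23*3) = √(-5 + 49)*(-69) = √44*(-69) = (2*√11)*(-69) = -138*√11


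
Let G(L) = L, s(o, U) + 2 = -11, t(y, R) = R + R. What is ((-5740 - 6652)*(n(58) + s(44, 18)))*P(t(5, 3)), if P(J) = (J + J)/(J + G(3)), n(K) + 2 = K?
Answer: -2131424/3 ≈ -7.1048e+5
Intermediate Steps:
n(K) = -2 + K
t(y, R) = 2*R
s(o, U) = -13 (s(o, U) = -2 - 11 = -13)
P(J) = 2*J/(3 + J) (P(J) = (J + J)/(J + 3) = (2*J)/(3 + J) = 2*J/(3 + J))
((-5740 - 6652)*(n(58) + s(44, 18)))*P(t(5, 3)) = ((-5740 - 6652)*((-2 + 58) - 13))*(2*(2*3)/(3 + 2*3)) = (-12392*(56 - 13))*(2*6/(3 + 6)) = (-12392*43)*(2*6/9) = -1065712*6/9 = -532856*4/3 = -2131424/3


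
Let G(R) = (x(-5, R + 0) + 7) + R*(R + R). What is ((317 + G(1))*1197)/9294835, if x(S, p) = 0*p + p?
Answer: 391419/9294835 ≈ 0.042111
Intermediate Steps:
x(S, p) = p (x(S, p) = 0 + p = p)
G(R) = 7 + R + 2*R**2 (G(R) = ((R + 0) + 7) + R*(R + R) = (R + 7) + R*(2*R) = (7 + R) + 2*R**2 = 7 + R + 2*R**2)
((317 + G(1))*1197)/9294835 = ((317 + (7 + 1 + 2*1**2))*1197)/9294835 = ((317 + (7 + 1 + 2*1))*1197)*(1/9294835) = ((317 + (7 + 1 + 2))*1197)*(1/9294835) = ((317 + 10)*1197)*(1/9294835) = (327*1197)*(1/9294835) = 391419*(1/9294835) = 391419/9294835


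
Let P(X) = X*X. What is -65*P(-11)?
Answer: -7865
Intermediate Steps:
P(X) = X²
-65*P(-11) = -65*(-11)² = -65*121 = -7865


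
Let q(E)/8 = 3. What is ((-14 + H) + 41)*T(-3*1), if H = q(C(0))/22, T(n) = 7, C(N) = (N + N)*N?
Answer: 2163/11 ≈ 196.64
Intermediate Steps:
C(N) = 2*N**2 (C(N) = (2*N)*N = 2*N**2)
q(E) = 24 (q(E) = 8*3 = 24)
H = 12/11 (H = 24/22 = 24*(1/22) = 12/11 ≈ 1.0909)
((-14 + H) + 41)*T(-3*1) = ((-14 + 12/11) + 41)*7 = (-142/11 + 41)*7 = (309/11)*7 = 2163/11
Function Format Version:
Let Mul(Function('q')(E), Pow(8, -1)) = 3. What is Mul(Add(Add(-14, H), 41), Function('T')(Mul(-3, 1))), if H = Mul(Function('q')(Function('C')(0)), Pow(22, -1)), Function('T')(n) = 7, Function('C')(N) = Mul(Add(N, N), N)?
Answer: Rational(2163, 11) ≈ 196.64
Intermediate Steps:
Function('C')(N) = Mul(2, Pow(N, 2)) (Function('C')(N) = Mul(Mul(2, N), N) = Mul(2, Pow(N, 2)))
Function('q')(E) = 24 (Function('q')(E) = Mul(8, 3) = 24)
H = Rational(12, 11) (H = Mul(24, Pow(22, -1)) = Mul(24, Rational(1, 22)) = Rational(12, 11) ≈ 1.0909)
Mul(Add(Add(-14, H), 41), Function('T')(Mul(-3, 1))) = Mul(Add(Add(-14, Rational(12, 11)), 41), 7) = Mul(Add(Rational(-142, 11), 41), 7) = Mul(Rational(309, 11), 7) = Rational(2163, 11)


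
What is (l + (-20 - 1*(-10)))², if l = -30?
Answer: 1600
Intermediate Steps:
(l + (-20 - 1*(-10)))² = (-30 + (-20 - 1*(-10)))² = (-30 + (-20 + 10))² = (-30 - 10)² = (-40)² = 1600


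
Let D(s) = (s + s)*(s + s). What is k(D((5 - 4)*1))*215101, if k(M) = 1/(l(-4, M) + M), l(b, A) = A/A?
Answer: 215101/5 ≈ 43020.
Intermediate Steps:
D(s) = 4*s**2 (D(s) = (2*s)*(2*s) = 4*s**2)
l(b, A) = 1
k(M) = 1/(1 + M)
k(D((5 - 4)*1))*215101 = 215101/(1 + 4*((5 - 4)*1)**2) = 215101/(1 + 4*(1*1)**2) = 215101/(1 + 4*1**2) = 215101/(1 + 4*1) = 215101/(1 + 4) = 215101/5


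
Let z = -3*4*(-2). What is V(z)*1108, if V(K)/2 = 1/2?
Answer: 1108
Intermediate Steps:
z = 24 (z = -12*(-2) = 24)
V(K) = 1 (V(K) = 2/2 = 2*(½) = 1)
V(z)*1108 = 1*1108 = 1108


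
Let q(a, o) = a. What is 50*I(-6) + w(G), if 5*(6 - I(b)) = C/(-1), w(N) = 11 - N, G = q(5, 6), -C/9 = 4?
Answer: -54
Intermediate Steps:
C = -36 (C = -9*4 = -36)
G = 5
I(b) = -6/5 (I(b) = 6 - (-36)/(5*(-1)) = 6 - (-36)*(-1)/5 = 6 - ⅕*36 = 6 - 36/5 = -6/5)
50*I(-6) + w(G) = 50*(-6/5) + (11 - 1*5) = -60 + (11 - 5) = -60 + 6 = -54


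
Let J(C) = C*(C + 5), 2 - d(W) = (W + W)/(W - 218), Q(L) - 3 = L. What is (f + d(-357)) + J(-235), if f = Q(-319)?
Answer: 30897486/575 ≈ 53735.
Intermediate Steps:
Q(L) = 3 + L
f = -316 (f = 3 - 319 = -316)
d(W) = 2 - 2*W/(-218 + W) (d(W) = 2 - (W + W)/(W - 218) = 2 - 2*W/(-218 + W))
J(C) = C*(5 + C)
(f + d(-357)) + J(-235) = (-316 - 436/(-218 - 357)) - 235*(5 - 235) = (-316 - 436/(-575)) - 235*(-230) = (-316 - 436*(-1/575)) + 54050 = (-316 + 436/575) + 54050 = -181264/575 + 54050 = 30897486/575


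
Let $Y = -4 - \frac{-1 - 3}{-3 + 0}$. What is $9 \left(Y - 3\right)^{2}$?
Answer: $625$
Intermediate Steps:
$Y = - \frac{16}{3}$ ($Y = -4 - - \frac{4}{-3} = -4 - \left(-4\right) \left(- \frac{1}{3}\right) = -4 - \frac{4}{3} = - \frac{16}{3} \approx -5.3333$)
$9 \left(Y - 3\right)^{2} = 9 \left(- \frac{16}{3} - 3\right)^{2} = 9 \left(- \frac{25}{3}\right)^{2} = 9 \cdot \frac{625}{9} = 625$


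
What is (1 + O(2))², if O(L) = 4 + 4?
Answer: 81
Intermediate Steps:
O(L) = 8
(1 + O(2))² = (1 + 8)² = 9² = 81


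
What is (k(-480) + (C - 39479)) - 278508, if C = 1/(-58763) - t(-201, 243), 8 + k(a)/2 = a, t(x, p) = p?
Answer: -18757502179/58763 ≈ -3.1921e+5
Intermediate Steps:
k(a) = -16 + 2*a
C = -14279410/58763 (C = 1/(-58763) - 1*243 = -1/58763 - 243 = -14279410/58763 ≈ -243.00)
(k(-480) + (C - 39479)) - 278508 = ((-16 + 2*(-480)) + (-14279410/58763 - 39479)) - 278508 = ((-16 - 960) - 2334183887/58763) - 278508 = (-976 - 2334183887/58763) - 278508 = -2391536575/58763 - 278508 = -18757502179/58763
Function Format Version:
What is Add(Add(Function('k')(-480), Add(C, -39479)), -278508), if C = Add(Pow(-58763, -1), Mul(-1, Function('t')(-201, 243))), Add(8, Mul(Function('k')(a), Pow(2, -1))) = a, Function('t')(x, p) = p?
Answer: Rational(-18757502179, 58763) ≈ -3.1921e+5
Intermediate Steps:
Function('k')(a) = Add(-16, Mul(2, a))
C = Rational(-14279410, 58763) (C = Add(Pow(-58763, -1), Mul(-1, 243)) = Add(Rational(-1, 58763), -243) = Rational(-14279410, 58763) ≈ -243.00)
Add(Add(Function('k')(-480), Add(C, -39479)), -278508) = Add(Add(Add(-16, Mul(2, -480)), Add(Rational(-14279410, 58763), -39479)), -278508) = Add(Add(Add(-16, -960), Rational(-2334183887, 58763)), -278508) = Add(Add(-976, Rational(-2334183887, 58763)), -278508) = Add(Rational(-2391536575, 58763), -278508) = Rational(-18757502179, 58763)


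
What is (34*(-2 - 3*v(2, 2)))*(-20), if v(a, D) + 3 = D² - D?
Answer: -680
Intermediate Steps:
v(a, D) = -3 + D² - D (v(a, D) = -3 + (D² - D) = -3 + D² - D)
(34*(-2 - 3*v(2, 2)))*(-20) = (34*(-2 - 3*(-3 + 2² - 1*2)))*(-20) = (34*(-2 - 3*(-3 + 4 - 2)))*(-20) = (34*(-2 - 3*(-1)))*(-20) = (34*(-2 + 3))*(-20) = (34*1)*(-20) = 34*(-20) = -680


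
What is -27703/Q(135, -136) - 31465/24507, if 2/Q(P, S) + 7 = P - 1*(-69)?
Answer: -19106684981/7002 ≈ -2.7287e+6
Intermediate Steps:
Q(P, S) = 2/(62 + P) (Q(P, S) = 2/(-7 + (P - 1*(-69))) = 2/(-7 + (P + 69)) = 2/(-7 + (69 + P)) = 2/(62 + P))
-27703/Q(135, -136) - 31465/24507 = -27703/(2/(62 + 135)) - 31465/24507 = -27703/(2/197) - 31465*1/24507 = -27703/(2*(1/197)) - 4495/3501 = -27703/2/197 - 4495/3501 = -27703*197/2 - 4495/3501 = -5457491/2 - 4495/3501 = -19106684981/7002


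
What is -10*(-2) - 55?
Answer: -35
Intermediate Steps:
-10*(-2) - 55 = -2*(-10) - 55 = 20 - 55 = -35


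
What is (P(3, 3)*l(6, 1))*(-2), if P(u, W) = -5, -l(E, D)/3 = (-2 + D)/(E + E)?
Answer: 5/2 ≈ 2.5000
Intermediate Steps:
l(E, D) = -3*(-2 + D)/(2*E) (l(E, D) = -3*(-2 + D)/(E + E) = -3*(-2 + D)/(2*E))
(P(3, 3)*l(6, 1))*(-2) = -15*(2 - 1*1)/(2*6)*(-2) = -15*(2 - 1)/(2*6)*(-2) = -15/(2*6)*(-2) = -5*¼*(-2) = -5/4*(-2) = 5/2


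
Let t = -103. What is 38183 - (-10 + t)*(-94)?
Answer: 27561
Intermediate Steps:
38183 - (-10 + t)*(-94) = 38183 - (-10 - 103)*(-94) = 38183 - (-113)*(-94) = 38183 - 1*10622 = 38183 - 10622 = 27561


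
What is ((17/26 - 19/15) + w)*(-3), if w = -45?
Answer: 17789/130 ≈ 136.84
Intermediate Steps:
((17/26 - 19/15) + w)*(-3) = ((17/26 - 19/15) - 45)*(-3) = (-239/390 - 45)*(-3) = -17789/390*(-3) = 17789/130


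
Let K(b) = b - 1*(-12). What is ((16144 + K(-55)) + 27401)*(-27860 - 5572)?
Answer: -1454358864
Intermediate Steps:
K(b) = 12 + b (K(b) = b + 12 = 12 + b)
((16144 + K(-55)) + 27401)*(-27860 - 5572) = ((16144 + (12 - 55)) + 27401)*(-27860 - 5572) = ((16144 - 43) + 27401)*(-33432) = (16101 + 27401)*(-33432) = 43502*(-33432) = -1454358864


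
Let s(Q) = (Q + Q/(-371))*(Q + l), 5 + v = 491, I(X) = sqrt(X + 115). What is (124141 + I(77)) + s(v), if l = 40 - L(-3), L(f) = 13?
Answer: 138303971/371 + 8*sqrt(3) ≈ 3.7280e+5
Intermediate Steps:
I(X) = sqrt(115 + X)
v = 486 (v = -5 + 491 = 486)
l = 27 (l = 40 - 1*13 = 40 - 13 = 27)
s(Q) = 370*Q*(27 + Q)/371 (s(Q) = (Q + Q/(-371))*(Q + 27) = (Q + Q*(-1/371))*(27 + Q) = (Q - Q/371)*(27 + Q) = (370*Q/371)*(27 + Q) = 370*Q*(27 + Q)/371)
(124141 + I(77)) + s(v) = (124141 + sqrt(115 + 77)) + (370/371)*486*(27 + 486) = (124141 + sqrt(192)) + (370/371)*486*513 = (124141 + 8*sqrt(3)) + 92247660/371 = 138303971/371 + 8*sqrt(3)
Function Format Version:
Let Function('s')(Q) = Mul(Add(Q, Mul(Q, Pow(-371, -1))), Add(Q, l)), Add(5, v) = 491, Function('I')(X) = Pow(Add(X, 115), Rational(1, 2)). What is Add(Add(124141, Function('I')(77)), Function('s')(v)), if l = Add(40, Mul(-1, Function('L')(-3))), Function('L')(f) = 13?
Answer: Add(Rational(138303971, 371), Mul(8, Pow(3, Rational(1, 2)))) ≈ 3.7280e+5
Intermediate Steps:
Function('I')(X) = Pow(Add(115, X), Rational(1, 2))
v = 486 (v = Add(-5, 491) = 486)
l = 27 (l = Add(40, Mul(-1, 13)) = Add(40, -13) = 27)
Function('s')(Q) = Mul(Rational(370, 371), Q, Add(27, Q)) (Function('s')(Q) = Mul(Add(Q, Mul(Q, Pow(-371, -1))), Add(Q, 27)) = Mul(Add(Q, Mul(Q, Rational(-1, 371))), Add(27, Q)) = Mul(Add(Q, Mul(Rational(-1, 371), Q)), Add(27, Q)) = Mul(Mul(Rational(370, 371), Q), Add(27, Q)) = Mul(Rational(370, 371), Q, Add(27, Q)))
Add(Add(124141, Function('I')(77)), Function('s')(v)) = Add(Add(124141, Pow(Add(115, 77), Rational(1, 2))), Mul(Rational(370, 371), 486, Add(27, 486))) = Add(Add(124141, Pow(192, Rational(1, 2))), Mul(Rational(370, 371), 486, 513)) = Add(Add(124141, Mul(8, Pow(3, Rational(1, 2)))), Rational(92247660, 371)) = Add(Rational(138303971, 371), Mul(8, Pow(3, Rational(1, 2))))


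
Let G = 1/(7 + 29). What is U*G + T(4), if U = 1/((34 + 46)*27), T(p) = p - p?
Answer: 1/77760 ≈ 1.2860e-5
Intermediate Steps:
T(p) = 0
G = 1/36 ≈ 0.027778
U = 1/2160 (U = (1/27)/80 = (1/80)*(1/27) = 1/2160 ≈ 0.00046296)
U*G + T(4) = (1/2160)*(1/36) + 0 = 1/77760 + 0 = 1/77760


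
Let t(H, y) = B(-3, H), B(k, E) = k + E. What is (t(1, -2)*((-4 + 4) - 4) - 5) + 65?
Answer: 68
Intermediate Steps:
B(k, E) = E + k
t(H, y) = -3 + H (t(H, y) = H - 3 = -3 + H)
(t(1, -2)*((-4 + 4) - 4) - 5) + 65 = ((-3 + 1)*((-4 + 4) - 4) - 5) + 65 = (-2*(0 - 4) - 5) + 65 = (-2*(-4) - 5) + 65 = (8 - 5) + 65 = 3 + 65 = 68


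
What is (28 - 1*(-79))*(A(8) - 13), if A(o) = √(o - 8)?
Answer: -1391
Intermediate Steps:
A(o) = √(-8 + o)
(28 - 1*(-79))*(A(8) - 13) = (28 - 1*(-79))*(√(-8 + 8) - 13) = (28 + 79)*(√0 - 13) = 107*(0 - 13) = 107*(-13) = -1391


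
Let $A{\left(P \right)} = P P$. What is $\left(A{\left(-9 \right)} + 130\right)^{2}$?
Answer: $44521$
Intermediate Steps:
$A{\left(P \right)} = P^{2}$
$\left(A{\left(-9 \right)} + 130\right)^{2} = \left(\left(-9\right)^{2} + 130\right)^{2} = \left(81 + 130\right)^{2} = 211^{2} = 44521$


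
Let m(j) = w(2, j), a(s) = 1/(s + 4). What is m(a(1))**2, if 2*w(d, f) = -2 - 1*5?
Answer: 49/4 ≈ 12.250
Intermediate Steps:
a(s) = 1/(4 + s)
w(d, f) = -7/2 (w(d, f) = (-2 - 1*5)/2 = (-2 - 5)/2 = (1/2)*(-7) = -7/2)
m(j) = -7/2
m(a(1))**2 = (-7/2)**2 = 49/4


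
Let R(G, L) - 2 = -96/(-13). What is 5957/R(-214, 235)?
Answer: 77441/122 ≈ 634.76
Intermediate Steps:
R(G, L) = 122/13 (R(G, L) = 2 - 96/(-13) = 2 - 96*(-1/13) = 2 + 96/13 = 122/13)
5957/R(-214, 235) = 5957/(122/13) = 5957*(13/122) = 77441/122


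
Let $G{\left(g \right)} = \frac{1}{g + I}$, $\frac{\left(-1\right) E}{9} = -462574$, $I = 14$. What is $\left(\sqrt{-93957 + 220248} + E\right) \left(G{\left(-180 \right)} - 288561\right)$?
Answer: $- \frac{99710171644041}{83} - \frac{47901127 \sqrt{126291}}{166} \approx -1.2014 \cdot 10^{12}$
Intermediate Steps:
$E = 4163166$ ($E = \left(-9\right) \left(-462574\right) = 4163166$)
$G{\left(g \right)} = \frac{1}{14 + g}$ ($G{\left(g \right)} = \frac{1}{g + 14} = \frac{1}{14 + g}$)
$\left(\sqrt{-93957 + 220248} + E\right) \left(G{\left(-180 \right)} - 288561\right) = \left(\sqrt{-93957 + 220248} + 4163166\right) \left(\frac{1}{14 - 180} - 288561\right) = \left(\sqrt{126291} + 4163166\right) \left(\frac{1}{-166} - 288561\right) = \left(4163166 + \sqrt{126291}\right) \left(- \frac{1}{166} - 288561\right) = \left(4163166 + \sqrt{126291}\right) \left(- \frac{47901127}{166}\right) = - \frac{99710171644041}{83} - \frac{47901127 \sqrt{126291}}{166}$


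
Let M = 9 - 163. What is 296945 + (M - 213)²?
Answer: 431634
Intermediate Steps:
M = -154
296945 + (M - 213)² = 296945 + (-154 - 213)² = 296945 + (-367)² = 296945 + 134689 = 431634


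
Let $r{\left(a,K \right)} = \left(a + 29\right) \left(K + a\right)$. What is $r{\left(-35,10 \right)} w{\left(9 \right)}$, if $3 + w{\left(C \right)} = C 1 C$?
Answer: $11700$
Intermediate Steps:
$r{\left(a,K \right)} = \left(29 + a\right) \left(K + a\right)$
$w{\left(C \right)} = -3 + C^{2}$ ($w{\left(C \right)} = -3 + C 1 C = -3 + C C = -3 + C^{2}$)
$r{\left(-35,10 \right)} w{\left(9 \right)} = \left(\left(-35\right)^{2} + 29 \cdot 10 + 29 \left(-35\right) + 10 \left(-35\right)\right) \left(-3 + 9^{2}\right) = \left(1225 + 290 - 1015 - 350\right) \left(-3 + 81\right) = 150 \cdot 78 = 11700$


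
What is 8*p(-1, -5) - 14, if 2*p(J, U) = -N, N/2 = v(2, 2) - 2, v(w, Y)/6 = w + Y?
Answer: -190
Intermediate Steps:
v(w, Y) = 6*Y + 6*w (v(w, Y) = 6*(w + Y) = 6*(Y + w) = 6*Y + 6*w)
N = 44 (N = 2*((6*2 + 6*2) - 2) = 2*((12 + 12) - 2) = 2*(24 - 2) = 2*22 = 44)
p(J, U) = -22 (p(J, U) = (-1*44)/2 = (½)*(-44) = -22)
8*p(-1, -5) - 14 = 8*(-22) - 14 = -176 - 14 = -190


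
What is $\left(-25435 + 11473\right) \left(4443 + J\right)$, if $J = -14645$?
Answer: $142440324$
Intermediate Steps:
$\left(-25435 + 11473\right) \left(4443 + J\right) = \left(-25435 + 11473\right) \left(4443 - 14645\right) = \left(-13962\right) \left(-10202\right) = 142440324$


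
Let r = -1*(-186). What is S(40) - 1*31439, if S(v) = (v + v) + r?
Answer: -31173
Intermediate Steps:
r = 186
S(v) = 186 + 2*v (S(v) = (v + v) + 186 = 2*v + 186 = 186 + 2*v)
S(40) - 1*31439 = (186 + 2*40) - 1*31439 = (186 + 80) - 31439 = 266 - 31439 = -31173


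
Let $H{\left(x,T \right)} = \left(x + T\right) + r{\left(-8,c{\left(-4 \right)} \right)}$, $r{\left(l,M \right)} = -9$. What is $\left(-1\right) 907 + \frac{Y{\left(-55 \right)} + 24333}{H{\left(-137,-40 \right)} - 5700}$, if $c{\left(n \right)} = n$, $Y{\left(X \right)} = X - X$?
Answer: $- \frac{1787645}{1962} \approx -911.13$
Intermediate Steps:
$Y{\left(X \right)} = 0$
$H{\left(x,T \right)} = -9 + T + x$ ($H{\left(x,T \right)} = \left(x + T\right) - 9 = \left(T + x\right) - 9 = -9 + T + x$)
$\left(-1\right) 907 + \frac{Y{\left(-55 \right)} + 24333}{H{\left(-137,-40 \right)} - 5700} = \left(-1\right) 907 + \frac{0 + 24333}{\left(-9 - 40 - 137\right) - 5700} = -907 + \frac{24333}{-186 - 5700} = -907 + \frac{24333}{-5886} = -907 + 24333 \left(- \frac{1}{5886}\right) = -907 - \frac{8111}{1962} = - \frac{1787645}{1962}$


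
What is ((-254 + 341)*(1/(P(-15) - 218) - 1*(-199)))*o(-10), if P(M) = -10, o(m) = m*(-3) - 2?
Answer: 9210313/19 ≈ 4.8475e+5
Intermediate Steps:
o(m) = -2 - 3*m (o(m) = -3*m - 2 = -2 - 3*m)
((-254 + 341)*(1/(P(-15) - 218) - 1*(-199)))*o(-10) = ((-254 + 341)*(1/(-10 - 218) - 1*(-199)))*(-2 - 3*(-10)) = (87*(1/(-228) + 199))*(-2 + 30) = (87*(-1/228 + 199))*28 = (87*(45371/228))*28 = (1315759/76)*28 = 9210313/19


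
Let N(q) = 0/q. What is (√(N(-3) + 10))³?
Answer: 10*√10 ≈ 31.623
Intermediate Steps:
N(q) = 0
(√(N(-3) + 10))³ = (√(0 + 10))³ = (√10)³ = 10*√10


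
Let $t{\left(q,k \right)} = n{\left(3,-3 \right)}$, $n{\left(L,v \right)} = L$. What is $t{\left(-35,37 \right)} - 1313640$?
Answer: $-1313637$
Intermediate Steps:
$t{\left(q,k \right)} = 3$
$t{\left(-35,37 \right)} - 1313640 = 3 - 1313640 = -1313637$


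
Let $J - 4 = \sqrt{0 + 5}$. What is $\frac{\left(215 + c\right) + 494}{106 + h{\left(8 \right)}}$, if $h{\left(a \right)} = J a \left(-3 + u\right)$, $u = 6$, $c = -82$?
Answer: $\frac{3333}{998} - \frac{198 \sqrt{5}}{499} \approx 2.4524$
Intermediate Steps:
$J = 4 + \sqrt{5}$ ($J = 4 + \sqrt{0 + 5} = 4 + \sqrt{5} \approx 6.2361$)
$h{\left(a \right)} = 3 a \left(4 + \sqrt{5}\right)$ ($h{\left(a \right)} = \left(4 + \sqrt{5}\right) a \left(-3 + 6\right) = a \left(4 + \sqrt{5}\right) 3 = 3 a \left(4 + \sqrt{5}\right)$)
$\frac{\left(215 + c\right) + 494}{106 + h{\left(8 \right)}} = \frac{\left(215 - 82\right) + 494}{106 + 3 \cdot 8 \left(4 + \sqrt{5}\right)} = \frac{133 + 494}{106 + \left(96 + 24 \sqrt{5}\right)} = \frac{627}{202 + 24 \sqrt{5}}$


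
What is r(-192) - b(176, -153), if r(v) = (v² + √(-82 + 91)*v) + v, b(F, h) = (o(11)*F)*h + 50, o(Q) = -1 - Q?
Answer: -287090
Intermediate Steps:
b(F, h) = 50 - 12*F*h (b(F, h) = ((-1 - 1*11)*F)*h + 50 = ((-1 - 11)*F)*h + 50 = (-12*F)*h + 50 = -12*F*h + 50 = 50 - 12*F*h)
r(v) = v² + 4*v (r(v) = (v² + √9*v) + v = (v² + 3*v) + v = v² + 4*v)
r(-192) - b(176, -153) = -192*(4 - 192) - (50 - 12*176*(-153)) = -192*(-188) - (50 + 323136) = 36096 - 1*323186 = 36096 - 323186 = -287090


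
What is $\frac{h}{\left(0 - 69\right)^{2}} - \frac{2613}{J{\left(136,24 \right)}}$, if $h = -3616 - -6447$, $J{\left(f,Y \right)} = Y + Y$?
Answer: $- \frac{4101535}{76176} \approx -53.843$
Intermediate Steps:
$J{\left(f,Y \right)} = 2 Y$
$h = 2831$ ($h = -3616 + 6447 = 2831$)
$\frac{h}{\left(0 - 69\right)^{2}} - \frac{2613}{J{\left(136,24 \right)}} = \frac{2831}{\left(0 - 69\right)^{2}} - \frac{2613}{2 \cdot 24} = \frac{2831}{\left(0 - 69\right)^{2}} - \frac{2613}{48} = \frac{2831}{\left(0 - 69\right)^{2}} - \frac{871}{16} = \frac{2831}{\left(-69\right)^{2}} - \frac{871}{16} = \frac{2831}{4761} - \frac{871}{16} = - \frac{4101535}{76176}$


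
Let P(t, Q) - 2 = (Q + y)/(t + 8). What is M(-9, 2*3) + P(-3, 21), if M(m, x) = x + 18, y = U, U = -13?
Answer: 138/5 ≈ 27.600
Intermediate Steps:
y = -13
M(m, x) = 18 + x
P(t, Q) = 2 + (-13 + Q)/(8 + t) (P(t, Q) = 2 + (Q - 13)/(t + 8) = 2 + (-13 + Q)/(8 + t))
M(-9, 2*3) + P(-3, 21) = (18 + 2*3) + (3 + 21 + 2*(-3))/(8 - 3) = (18 + 6) + (3 + 21 - 6)/5 = 24 + (⅕)*18 = 24 + 18/5 = 138/5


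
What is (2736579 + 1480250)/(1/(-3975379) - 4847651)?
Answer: -16763493453191/19271249984730 ≈ -0.86987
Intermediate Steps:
(2736579 + 1480250)/(1/(-3975379) - 4847651) = 4216829/(-1/3975379 - 4847651) = 4216829/(-19271249984730/3975379) = 4216829*(-3975379/19271249984730) = -16763493453191/19271249984730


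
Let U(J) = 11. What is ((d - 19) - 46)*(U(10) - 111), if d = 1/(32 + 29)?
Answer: 396400/61 ≈ 6498.4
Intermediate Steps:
d = 1/61 ≈ 0.016393
((d - 19) - 46)*(U(10) - 111) = ((1/61 - 19) - 46)*(11 - 111) = (-1158/61 - 46)*(-100) = -3964/61*(-100) = 396400/61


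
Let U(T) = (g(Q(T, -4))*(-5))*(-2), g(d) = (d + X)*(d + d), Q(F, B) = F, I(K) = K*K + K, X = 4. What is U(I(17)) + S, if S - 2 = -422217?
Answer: 1474985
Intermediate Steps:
I(K) = K + K**2 (I(K) = K**2 + K = K + K**2)
g(d) = 2*d*(4 + d) (g(d) = (d + 4)*(d + d) = (4 + d)*(2*d) = 2*d*(4 + d))
U(T) = 20*T*(4 + T) (U(T) = ((2*T*(4 + T))*(-5))*(-2) = -10*T*(4 + T)*(-2) = 20*T*(4 + T))
S = -422215 (S = 2 - 422217 = -422215)
U(I(17)) + S = 20*(17*(1 + 17))*(4 + 17*(1 + 17)) - 422215 = 20*(17*18)*(4 + 17*18) - 422215 = 20*306*(4 + 306) - 422215 = 20*306*310 - 422215 = 1897200 - 422215 = 1474985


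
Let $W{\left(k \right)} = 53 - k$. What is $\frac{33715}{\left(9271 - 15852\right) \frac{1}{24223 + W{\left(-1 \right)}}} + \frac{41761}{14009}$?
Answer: $- \frac{11466078432354}{92193229} \approx -1.2437 \cdot 10^{5}$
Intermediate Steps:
$\frac{33715}{\left(9271 - 15852\right) \frac{1}{24223 + W{\left(-1 \right)}}} + \frac{41761}{14009} = \frac{33715}{\left(9271 - 15852\right) \frac{1}{24223 + \left(53 - -1\right)}} + \frac{41761}{14009} = \frac{33715}{\left(-6581\right) \frac{1}{24223 + \left(53 + 1\right)}} + 41761 \cdot \frac{1}{14009} = \frac{33715}{\left(-6581\right) \frac{1}{24223 + 54}} + \frac{41761}{14009} = \frac{33715}{\left(-6581\right) \frac{1}{24277}} + \frac{41761}{14009} = \frac{33715}{- \frac{6581}{24277}} + \frac{41761}{14009} = 33715 \left(- \frac{24277}{6581}\right) + \frac{41761}{14009} = - \frac{818499055}{6581} + \frac{41761}{14009} = - \frac{11466078432354}{92193229}$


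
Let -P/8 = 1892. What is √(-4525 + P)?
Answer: I*√19661 ≈ 140.22*I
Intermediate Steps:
P = -15136 (P = -8*1892 = -15136)
√(-4525 + P) = √(-4525 - 15136) = √(-19661) = I*√19661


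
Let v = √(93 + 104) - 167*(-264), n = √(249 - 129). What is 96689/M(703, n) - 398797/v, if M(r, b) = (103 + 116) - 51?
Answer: 184985590089035/326550259896 + 398797*√197/1943751547 ≈ 566.49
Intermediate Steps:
n = 2*√30 (n = √120 = 2*√30 ≈ 10.954)
v = 44088 + √197 (v = √197 + 44088 = 44088 + √197 ≈ 44102.)
M(r, b) = 168 (M(r, b) = 219 - 51 = 168)
96689/M(703, n) - 398797/v = 96689/168 - 398797/(44088 + √197)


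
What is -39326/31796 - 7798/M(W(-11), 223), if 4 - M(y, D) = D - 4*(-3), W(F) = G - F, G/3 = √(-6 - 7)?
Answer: 17061493/524634 ≈ 32.521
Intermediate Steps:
G = 3*I*√13 (G = 3*√(-6 - 7) = 3*√(-13) = 3*(I*√13) = 3*I*√13 ≈ 10.817*I)
W(F) = -F + 3*I*√13 (W(F) = 3*I*√13 - F = -F + 3*I*√13)
M(y, D) = -8 - D (M(y, D) = 4 - (D - 4*(-3)) = 4 - (D + 12) = 4 - (12 + D) = 4 + (-12 - D) = -8 - D)
-39326/31796 - 7798/M(W(-11), 223) = -39326/31796 - 7798/(-8 - 1*223) = -39326*1/31796 - 7798/(-8 - 223) = -19663/15898 - 7798/(-231) = -19663/15898 - 7798*(-1/231) = -19663/15898 + 1114/33 = 17061493/524634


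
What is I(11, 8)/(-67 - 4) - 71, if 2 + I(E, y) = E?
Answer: -5050/71 ≈ -71.127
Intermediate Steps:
I(E, y) = -2 + E
I(11, 8)/(-67 - 4) - 71 = (-2 + 11)/(-67 - 4) - 71 = 9/(-71) - 71 = 9*(-1/71) - 71 = -9/71 - 71 = -5050/71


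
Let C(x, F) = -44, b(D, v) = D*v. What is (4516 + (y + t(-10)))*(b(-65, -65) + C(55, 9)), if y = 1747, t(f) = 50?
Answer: 26394653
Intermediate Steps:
(4516 + (y + t(-10)))*(b(-65, -65) + C(55, 9)) = (4516 + (1747 + 50))*(-65*(-65) - 44) = (4516 + 1797)*(4225 - 44) = 6313*4181 = 26394653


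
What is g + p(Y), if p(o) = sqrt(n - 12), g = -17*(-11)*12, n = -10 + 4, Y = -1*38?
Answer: 2244 + 3*I*sqrt(2) ≈ 2244.0 + 4.2426*I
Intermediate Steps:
Y = -38
n = -6
g = 2244 (g = 187*12 = 2244)
p(o) = 3*I*sqrt(2) (p(o) = sqrt(-6 - 12) = sqrt(-18) = 3*I*sqrt(2))
g + p(Y) = 2244 + 3*I*sqrt(2)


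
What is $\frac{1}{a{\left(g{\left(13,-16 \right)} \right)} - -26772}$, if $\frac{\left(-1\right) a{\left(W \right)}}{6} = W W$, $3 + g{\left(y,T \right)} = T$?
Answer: $\frac{1}{24606} \approx 4.064 \cdot 10^{-5}$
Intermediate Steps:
$g{\left(y,T \right)} = -3 + T$
$a{\left(W \right)} = - 6 W^{2}$ ($a{\left(W \right)} = - 6 W W = - 6 W^{2}$)
$\frac{1}{a{\left(g{\left(13,-16 \right)} \right)} - -26772} = \frac{1}{- 6 \left(-3 - 16\right)^{2} - -26772} = \frac{1}{- 6 \left(-19\right)^{2} + 26772} = \frac{1}{\left(-6\right) 361 + 26772} = \frac{1}{-2166 + 26772} = \frac{1}{24606}$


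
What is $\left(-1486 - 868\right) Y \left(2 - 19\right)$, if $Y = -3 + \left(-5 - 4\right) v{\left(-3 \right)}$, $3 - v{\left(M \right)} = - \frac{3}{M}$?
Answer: $-840378$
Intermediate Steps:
$v{\left(M \right)} = 3 + \frac{3}{M}$ ($v{\left(M \right)} = 3 - - \frac{3}{M} = 3 + \frac{3}{M}$)
$Y = -21$ ($Y = -3 + \left(-5 - 4\right) \left(3 + \frac{3}{-3}\right) = -3 - 9 \left(3 + 3 \left(- \frac{1}{3}\right)\right) = -3 - 9 \left(3 - 1\right) = -3 - 18 = -21$)
$\left(-1486 - 868\right) Y \left(2 - 19\right) = \left(-1486 - 868\right) \left(- 21 \left(2 - 19\right)\right) = - 2354 \left(\left(-21\right) \left(-17\right)\right) = \left(-2354\right) 357 = -840378$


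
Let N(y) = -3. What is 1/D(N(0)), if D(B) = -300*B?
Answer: 1/900 ≈ 0.0011111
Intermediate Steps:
1/D(N(0)) = 1/(-300*(-3)) = 1/900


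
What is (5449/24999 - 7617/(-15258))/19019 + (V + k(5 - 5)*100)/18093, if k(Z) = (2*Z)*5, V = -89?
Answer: -71189073989533/14583977958896346 ≈ -0.0048813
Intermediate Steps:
k(Z) = 10*Z
(5449/24999 - 7617/(-15258))/19019 + (V + k(5 - 5)*100)/18093 = (5449/24999 - 7617/(-15258))/19019 + (-89 + (10*(5 - 5))*100)/18093 = (5449*(1/24999) - 7617*(-1/15258))*(1/19019) + (-89 + (10*0)*100)*(1/18093) = (5449/24999 + 2539/5086)*(1/19019) + (-89 + 0*100)*(1/18093) = (91186075/127144914)*(1/19019) + (-89 + 0)*(1/18093) = 91186075/2418169119366 - 89*1/18093 = 91186075/2418169119366 - 89/18093 = -71189073989533/14583977958896346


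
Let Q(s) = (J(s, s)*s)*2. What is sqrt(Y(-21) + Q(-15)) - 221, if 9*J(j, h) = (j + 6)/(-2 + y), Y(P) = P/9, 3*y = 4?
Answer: -221 + I*sqrt(426)/3 ≈ -221.0 + 6.8799*I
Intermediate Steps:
y = 4/3 (y = (1/3)*4 = 4/3 ≈ 1.3333)
Y(P) = P/9 (Y(P) = P*(1/9) = P/9)
J(j, h) = -1 - j/6 (J(j, h) = ((j + 6)/(-2 + 4/3))/9 = ((6 + j)/(-2/3))/9 = ((6 + j)*(-3/2))/9 = (-9 - 3*j/2)/9 = -1 - j/6)
Q(s) = 2*s*(-1 - s/6) (Q(s) = ((-1 - s/6)*s)*2 = (s*(-1 - s/6))*2 = 2*s*(-1 - s/6))
sqrt(Y(-21) + Q(-15)) - 221 = sqrt((1/9)*(-21) + (1/3)*(-15)*(-6 - 1*(-15))) - 221 = sqrt(-7/3 + (1/3)*(-15)*(-6 + 15)) - 221 = sqrt(-7/3 + (1/3)*(-15)*9) - 221 = sqrt(-7/3 - 45) - 221 = sqrt(-142/3) - 221 = I*sqrt(426)/3 - 221 = -221 + I*sqrt(426)/3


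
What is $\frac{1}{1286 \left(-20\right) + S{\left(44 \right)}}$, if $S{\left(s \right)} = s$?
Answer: $- \frac{1}{25676} \approx -3.8947 \cdot 10^{-5}$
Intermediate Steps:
$\frac{1}{1286 \left(-20\right) + S{\left(44 \right)}} = \frac{1}{1286 \left(-20\right) + 44} = \frac{1}{-25720 + 44} = \frac{1}{-25676} = - \frac{1}{25676}$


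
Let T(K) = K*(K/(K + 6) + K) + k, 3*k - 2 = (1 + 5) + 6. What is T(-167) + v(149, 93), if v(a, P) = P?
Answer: 13433893/483 ≈ 27813.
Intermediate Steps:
k = 14/3 (k = ⅔ + ((1 + 5) + 6)/3 = ⅔ + (6 + 6)/3 = ⅔ + (⅓)*12 = ⅔ + 4 = 14/3 ≈ 4.6667)
T(K) = 14/3 + K*(K + K/(6 + K)) (T(K) = K*(K/(K + 6) + K) + 14/3 = K*(K/(6 + K) + K) + 14/3 = K*(K + K/(6 + K)) + 14/3 = 14/3 + K*(K + K/(6 + K)))
T(-167) + v(149, 93) = (28 + (-167)³ + 7*(-167)² + (14/3)*(-167))/(6 - 167) + 93 = (28 - 4657463 + 7*27889 - 2338/3)/(-161) + 93 = -(28 - 4657463 + 195223 - 2338/3)/161 + 93 = -1/161*(-13388974/3) + 93 = 13388974/483 + 93 = 13433893/483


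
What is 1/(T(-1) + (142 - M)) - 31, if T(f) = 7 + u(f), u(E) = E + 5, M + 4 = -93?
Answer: -7749/250 ≈ -30.996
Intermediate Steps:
M = -97 (M = -4 - 93 = -97)
u(E) = 5 + E
T(f) = 12 + f (T(f) = 7 + (5 + f) = 12 + f)
1/(T(-1) + (142 - M)) - 31 = 1/((12 - 1) + (142 - 1*(-97))) - 31 = 1/(11 + (142 + 97)) - 31 = 1/(11 + 239) - 31 = 1/250 - 31 = -7749/250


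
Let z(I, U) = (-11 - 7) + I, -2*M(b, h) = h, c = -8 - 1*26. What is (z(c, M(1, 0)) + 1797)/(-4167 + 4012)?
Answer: -349/31 ≈ -11.258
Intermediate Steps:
c = -34 (c = -8 - 26 = -34)
M(b, h) = -h/2
z(I, U) = -18 + I
(z(c, M(1, 0)) + 1797)/(-4167 + 4012) = ((-18 - 34) + 1797)/(-4167 + 4012) = (-52 + 1797)/(-155) = 1745*(-1/155) = -349/31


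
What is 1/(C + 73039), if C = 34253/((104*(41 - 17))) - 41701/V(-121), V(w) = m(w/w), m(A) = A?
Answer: 2496/78253901 ≈ 3.1896e-5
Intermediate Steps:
V(w) = 1 (V(w) = w/w = 1)
C = -104051443/2496 (C = 34253/((104*(41 - 17))) - 41701/1 = 34253/((104*24)) - 41701*1 = 34253/2496 - 41701 = -104051443/2496 ≈ -41687.)
1/(C + 73039) = 1/(-104051443/2496 + 73039) = 1/(78253901/2496) = 2496/78253901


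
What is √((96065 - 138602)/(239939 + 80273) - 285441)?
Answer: 3*I*√2813140473337/9418 ≈ 534.27*I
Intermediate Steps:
√((96065 - 138602)/(239939 + 80273) - 285441) = √(-42537/320212 - 285441) = √(-91401676029/320212) = 3*I*√2813140473337/9418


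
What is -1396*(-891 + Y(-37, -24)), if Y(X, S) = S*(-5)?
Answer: 1076316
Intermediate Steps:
Y(X, S) = -5*S
-1396*(-891 + Y(-37, -24)) = -1396*(-891 - 5*(-24)) = -1396*(-891 + 120) = -1396*(-771) = 1076316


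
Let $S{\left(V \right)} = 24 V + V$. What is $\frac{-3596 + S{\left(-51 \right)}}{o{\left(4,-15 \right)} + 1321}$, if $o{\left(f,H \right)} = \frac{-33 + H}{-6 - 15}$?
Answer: $- \frac{34097}{9263} \approx -3.681$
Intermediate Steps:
$o{\left(f,H \right)} = \frac{11}{7} - \frac{H}{21}$ ($o{\left(f,H \right)} = \frac{-33 + H}{-21} = \left(-33 + H\right) \left(- \frac{1}{21}\right) = \frac{11}{7} - \frac{H}{21}$)
$S{\left(V \right)} = 25 V$
$\frac{-3596 + S{\left(-51 \right)}}{o{\left(4,-15 \right)} + 1321} = \frac{-3596 + 25 \left(-51\right)}{\left(\frac{11}{7} - - \frac{5}{7}\right) + 1321} = \frac{-3596 - 1275}{\left(\frac{11}{7} + \frac{5}{7}\right) + 1321} = - \frac{4871}{\frac{16}{7} + 1321} = - \frac{4871}{\frac{9263}{7}} = \left(-4871\right) \frac{7}{9263} = - \frac{34097}{9263}$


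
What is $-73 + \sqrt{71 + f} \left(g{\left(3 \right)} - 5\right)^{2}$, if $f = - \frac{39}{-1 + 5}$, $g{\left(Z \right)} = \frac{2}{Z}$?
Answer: $-73 + \frac{1183 \sqrt{5}}{18} \approx 73.959$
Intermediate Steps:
$f = - \frac{39}{4} \approx -9.75$
$-73 + \sqrt{71 + f} \left(g{\left(3 \right)} - 5\right)^{2} = -73 + \sqrt{71 - \frac{39}{4}} \left(\frac{2}{3} - 5\right)^{2} = -73 + \sqrt{\frac{245}{4}} \left(2 \cdot \frac{1}{3} - 5\right)^{2} = -73 + \frac{7 \sqrt{5}}{2} \left(\frac{2}{3} - 5\right)^{2} = -73 + \frac{7 \sqrt{5}}{2} \left(- \frac{13}{3}\right)^{2} = -73 + \frac{7 \sqrt{5}}{2} \cdot \frac{169}{9} = -73 + \frac{1183 \sqrt{5}}{18}$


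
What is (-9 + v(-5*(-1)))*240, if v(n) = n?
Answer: -960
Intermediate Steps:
(-9 + v(-5*(-1)))*240 = (-9 - 5*(-1))*240 = (-9 + 5)*240 = -4*240 = -960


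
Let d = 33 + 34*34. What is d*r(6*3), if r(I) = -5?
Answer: -5945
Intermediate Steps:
d = 1189 (d = 33 + 1156 = 1189)
d*r(6*3) = 1189*(-5) = -5945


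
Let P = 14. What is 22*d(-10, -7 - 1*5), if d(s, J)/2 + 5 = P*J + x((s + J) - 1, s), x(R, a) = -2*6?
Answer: -8140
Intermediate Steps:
x(R, a) = -12
d(s, J) = -34 + 28*J (d(s, J) = -10 + 2*(14*J - 12) = -10 + 2*(-12 + 14*J) = -10 + (-24 + 28*J) = -34 + 28*J)
22*d(-10, -7 - 1*5) = 22*(-34 + 28*(-7 - 1*5)) = 22*(-34 + 28*(-7 - 5)) = 22*(-34 + 28*(-12)) = 22*(-34 - 336) = 22*(-370) = -8140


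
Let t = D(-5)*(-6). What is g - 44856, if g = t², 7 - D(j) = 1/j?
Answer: -1074744/25 ≈ -42990.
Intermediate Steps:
D(j) = 7 - 1/j
t = -216/5 (t = (7 - 1/(-5))*(-6) = (7 - 1*(-⅕))*(-6) = (7 + ⅕)*(-6) = (36/5)*(-6) = -216/5 ≈ -43.200)
g = 46656/25 (g = (-216/5)² = 46656/25 ≈ 1866.2)
g - 44856 = 46656/25 - 44856 = -1074744/25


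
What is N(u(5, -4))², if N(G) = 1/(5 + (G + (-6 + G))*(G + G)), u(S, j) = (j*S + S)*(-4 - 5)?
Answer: 1/5081551225 ≈ 1.9679e-10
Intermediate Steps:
u(S, j) = -9*S - 9*S*j (u(S, j) = (S*j + S)*(-9) = (S + S*j)*(-9) = -9*S - 9*S*j)
N(G) = 1/(5 + 2*G*(-6 + 2*G)) (N(G) = 1/(5 + (-6 + 2*G)*(2*G)) = 1/(5 + 2*G*(-6 + 2*G)))
N(u(5, -4))² = (1/(5 - (-108)*5*(1 - 4) + 4*(-9*5*(1 - 4))²))² = (1/(5 - (-108)*5*(-3) + 4*(-9*5*(-3))²))² = (1/(5 - 12*135 + 4*135²))² = (1/(5 - 1620 + 4*18225))² = (1/(5 - 1620 + 72900))² = (1/71285)² = 1/5081551225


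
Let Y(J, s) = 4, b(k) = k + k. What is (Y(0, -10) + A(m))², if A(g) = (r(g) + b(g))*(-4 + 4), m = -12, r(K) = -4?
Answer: 16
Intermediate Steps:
b(k) = 2*k
A(g) = 0 (A(g) = (-4 + 2*g)*(-4 + 4) = (-4 + 2*g)*0 = 0)
(Y(0, -10) + A(m))² = (4 + 0)² = 4² = 16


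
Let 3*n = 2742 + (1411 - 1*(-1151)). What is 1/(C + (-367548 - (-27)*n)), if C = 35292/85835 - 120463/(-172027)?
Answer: -14765937545/4722307607023051 ≈ -3.1268e-6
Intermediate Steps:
n = 1768 (n = (2742 + (1411 - 1*(-1151)))/3 = (2742 + (1411 + 1151))/3 = (2742 + 2562)/3 = (1/3)*5304 = 1768)
C = 16411118489/14765937545 (C = 35292*(1/85835) - 120463*(-1/172027) = 35292/85835 + 120463/172027 = 16411118489/14765937545 ≈ 1.1114)
1/(C + (-367548 - (-27)*n)) = 1/(16411118489/14765937545 + (-367548 - (-27)*1768)) = 1/(16411118489/14765937545 + (-367548 - 1*(-47736))) = 1/(16411118489/14765937545 + (-367548 + 47736)) = 1/(16411118489/14765937545 - 319812) = 1/(-4722307607023051/14765937545) = -14765937545/4722307607023051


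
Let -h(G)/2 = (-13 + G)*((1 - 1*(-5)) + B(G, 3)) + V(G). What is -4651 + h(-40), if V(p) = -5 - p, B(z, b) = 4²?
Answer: -2389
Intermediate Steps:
B(z, b) = 16
h(G) = 582 - 42*G (h(G) = -2*((-13 + G)*((1 - 1*(-5)) + 16) + (-5 - G)) = -2*((-13 + G)*((1 + 5) + 16) + (-5 - G)) = -2*((-13 + G)*(6 + 16) + (-5 - G)) = -2*((-13 + G)*22 + (-5 - G)) = -2*((-286 + 22*G) + (-5 - G)) = -2*(-291 + 21*G) = 582 - 42*G)
-4651 + h(-40) = -4651 + (582 - 42*(-40)) = -4651 + (582 + 1680) = -4651 + 2262 = -2389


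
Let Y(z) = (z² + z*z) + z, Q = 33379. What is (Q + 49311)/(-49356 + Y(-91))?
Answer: -16538/6577 ≈ -2.5145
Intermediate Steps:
Y(z) = z + 2*z² (Y(z) = (z² + z²) + z = 2*z² + z = z + 2*z²)
(Q + 49311)/(-49356 + Y(-91)) = (33379 + 49311)/(-49356 - 91*(1 + 2*(-91))) = 82690/(-49356 - 91*(1 - 182)) = 82690/(-49356 - 91*(-181)) = 82690/(-49356 + 16471) = 82690/(-32885) = 82690*(-1/32885) = -16538/6577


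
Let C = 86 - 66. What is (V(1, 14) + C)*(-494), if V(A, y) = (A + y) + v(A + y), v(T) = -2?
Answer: -16302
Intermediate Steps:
V(A, y) = -2 + A + y (V(A, y) = (A + y) - 2 = -2 + A + y)
C = 20
(V(1, 14) + C)*(-494) = ((-2 + 1 + 14) + 20)*(-494) = (13 + 20)*(-494) = 33*(-494) = -16302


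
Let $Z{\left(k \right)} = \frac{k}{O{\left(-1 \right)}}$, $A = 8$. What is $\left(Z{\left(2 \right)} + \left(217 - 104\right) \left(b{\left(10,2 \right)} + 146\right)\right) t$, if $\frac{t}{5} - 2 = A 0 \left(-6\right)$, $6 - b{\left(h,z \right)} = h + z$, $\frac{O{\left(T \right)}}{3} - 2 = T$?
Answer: $\frac{474620}{3} \approx 1.5821 \cdot 10^{5}$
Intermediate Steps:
$O{\left(T \right)} = 6 + 3 T$
$b{\left(h,z \right)} = 6 - h - z$ ($b{\left(h,z \right)} = 6 - \left(h + z\right) = 6 - h - z$)
$Z{\left(k \right)} = \frac{k}{3}$ ($Z{\left(k \right)} = \frac{k}{6 + 3 \left(-1\right)} = \frac{k}{6 - 3} = \frac{k}{3}$)
$t = 10$ ($t = 10 + 5 \cdot 8 \cdot 0 \left(-6\right) = 10 + 5 \cdot 0 \left(-6\right) = 10 + 5 \cdot 0 = 10 + 0 = 10$)
$\left(Z{\left(2 \right)} + \left(217 - 104\right) \left(b{\left(10,2 \right)} + 146\right)\right) t = \left(\frac{1}{3} \cdot 2 + \left(217 - 104\right) \left(\left(6 - 10 - 2\right) + 146\right)\right) 10 = \left(\frac{2}{3} + 113 \left(\left(6 - 10 - 2\right) + 146\right)\right) 10 = \left(\frac{2}{3} + 113 \left(-6 + 146\right)\right) 10 = \left(\frac{2}{3} + 113 \cdot 140\right) 10 = \left(\frac{2}{3} + 15820\right) 10 = \frac{47462}{3} \cdot 10 = \frac{474620}{3}$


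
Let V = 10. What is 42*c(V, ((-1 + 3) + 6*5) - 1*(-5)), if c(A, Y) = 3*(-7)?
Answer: -882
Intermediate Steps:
c(A, Y) = -21
42*c(V, ((-1 + 3) + 6*5) - 1*(-5)) = 42*(-21) = -882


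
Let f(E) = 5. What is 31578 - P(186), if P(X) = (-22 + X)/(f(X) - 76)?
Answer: 2242202/71 ≈ 31580.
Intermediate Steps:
P(X) = 22/71 - X/71 (P(X) = (-22 + X)/(5 - 76) = (-22 + X)/(-71) = (-22 + X)*(-1/71) = 22/71 - X/71)
31578 - P(186) = 31578 - (22/71 - 1/71*186) = 31578 - (22/71 - 186/71) = 31578 - 1*(-164/71) = 31578 + 164/71 = 2242202/71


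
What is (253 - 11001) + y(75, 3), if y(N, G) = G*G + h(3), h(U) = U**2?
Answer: -10730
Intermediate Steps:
y(N, G) = 9 + G**2 (y(N, G) = G*G + 3**2 = G**2 + 9 = 9 + G**2)
(253 - 11001) + y(75, 3) = (253 - 11001) + (9 + 3**2) = -10748 + (9 + 9) = -10748 + 18 = -10730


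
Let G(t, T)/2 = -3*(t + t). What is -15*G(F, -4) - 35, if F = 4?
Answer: 685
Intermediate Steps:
G(t, T) = -12*t (G(t, T) = 2*(-3*(t + t)) = 2*(-6*t) = -12*t)
-15*G(F, -4) - 35 = -(-180)*4 - 35 = -15*(-48) - 35 = 720 - 35 = 685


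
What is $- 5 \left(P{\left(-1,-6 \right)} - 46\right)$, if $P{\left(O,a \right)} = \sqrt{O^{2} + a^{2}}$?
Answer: $230 - 5 \sqrt{37} \approx 199.59$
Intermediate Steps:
$- 5 \left(P{\left(-1,-6 \right)} - 46\right) = - 5 \left(\sqrt{\left(-1\right)^{2} + \left(-6\right)^{2}} - 46\right) = - 5 \left(\sqrt{1 + 36} - 46\right) = - 5 \left(\sqrt{37} - 46\right) = - 5 \left(-46 + \sqrt{37}\right) = 230 - 5 \sqrt{37}$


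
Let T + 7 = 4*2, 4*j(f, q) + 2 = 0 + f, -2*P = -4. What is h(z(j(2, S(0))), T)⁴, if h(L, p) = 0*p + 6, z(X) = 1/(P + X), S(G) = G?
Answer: 1296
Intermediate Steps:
P = 2 (P = -½*(-4) = 2)
j(f, q) = -½ + f/4 (j(f, q) = -½ + (0 + f)/4 = -½ + f/4)
T = 1 (T = -7 + 4*2 = -7 + 8 = 1)
z(X) = 1/(2 + X)
h(L, p) = 6 (h(L, p) = 0 + 6 = 6)
h(z(j(2, S(0))), T)⁴ = 6⁴ = 1296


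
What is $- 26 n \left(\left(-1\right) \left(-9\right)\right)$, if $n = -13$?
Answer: $3042$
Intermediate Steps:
$- 26 n \left(\left(-1\right) \left(-9\right)\right) = \left(-26\right) \left(-13\right) \left(\left(-1\right) \left(-9\right)\right) = 338 \cdot 9 = 3042$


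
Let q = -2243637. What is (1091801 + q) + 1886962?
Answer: 735126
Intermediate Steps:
(1091801 + q) + 1886962 = (1091801 - 2243637) + 1886962 = -1151836 + 1886962 = 735126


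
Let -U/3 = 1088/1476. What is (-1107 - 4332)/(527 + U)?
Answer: -668997/64549 ≈ -10.364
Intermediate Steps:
U = -272/123 (U = -3264/1476 = -3*272/369 = -272/123 ≈ -2.2114)
(-1107 - 4332)/(527 + U) = (-1107 - 4332)/(527 - 272/123) = -5439/64549/123 = -5439*123/64549 = -668997/64549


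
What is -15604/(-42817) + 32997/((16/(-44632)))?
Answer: -167706228929/1822 ≈ -9.2045e+7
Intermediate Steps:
-15604/(-42817) + 32997/((16/(-44632))) = -15604*(-1/42817) + 32997/((16*(-1/44632))) = 332/911 + 32997/(-2/5579) = 332/911 + 32997*(-5579/2) = 332/911 - 184090263/2 = -167706228929/1822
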